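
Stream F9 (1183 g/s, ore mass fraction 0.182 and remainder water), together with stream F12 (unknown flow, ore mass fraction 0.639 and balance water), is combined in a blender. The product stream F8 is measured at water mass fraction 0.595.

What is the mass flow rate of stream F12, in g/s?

1127 g/s

Let F12 be the unknown flow. Total out = 1183 + F12.
water balance: 967.69 + 0.361·F12 = 0.595·(1183 + F12)
(0.361 − 0.595)·F12 = 0.595×1183 − 967.69 = -263.81
F12 = -263.81 / -0.234 = 1127.4 g/s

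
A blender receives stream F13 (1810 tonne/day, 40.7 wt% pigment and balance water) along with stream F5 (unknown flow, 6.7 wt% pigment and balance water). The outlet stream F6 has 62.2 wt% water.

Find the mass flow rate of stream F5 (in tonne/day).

168.8 tonne/day

Let F5 be the unknown flow. Total out = 1810 + F5.
water balance: 1073.3 + 0.933·F5 = 0.622·(1810 + F5)
(0.933 − 0.622)·F5 = 0.622×1810 − 1073.3 = 52.49
F5 = 52.49 / 0.311 = 168.78 tonne/day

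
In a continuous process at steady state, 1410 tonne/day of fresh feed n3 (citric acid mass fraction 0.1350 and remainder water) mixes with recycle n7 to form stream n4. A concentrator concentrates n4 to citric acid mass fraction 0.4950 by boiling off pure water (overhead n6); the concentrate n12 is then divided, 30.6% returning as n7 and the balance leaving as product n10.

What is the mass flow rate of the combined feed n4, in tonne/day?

1580 tonne/day

Overall citric acid balance (none leaves overhead): citric acid in fresh feed = citric acid in product, i.e. 1410×0.135 = (1−0.306)·n12·0.495.
n12 = 190.35/(0.495×0.694) = 554.1 tonne/day.
Recycle n7 = 0.306×554.1 = 169.55 tonne/day.
Combined feed n4 = 1410 + 169.55 = 1579.6 tonne/day.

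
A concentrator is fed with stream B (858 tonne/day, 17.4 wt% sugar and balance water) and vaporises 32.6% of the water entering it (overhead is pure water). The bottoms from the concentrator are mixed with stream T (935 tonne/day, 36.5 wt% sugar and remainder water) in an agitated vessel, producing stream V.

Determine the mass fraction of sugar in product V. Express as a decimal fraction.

0.3141

Vapour removed = 0.326×0.826×858 = 231.04 tonne/day; concentrate = 626.96 tonne/day.
sugar reaching the mixer = 149.29 (from concentrate) + 935×0.365 = 490.57 tonne/day.
Product flow = 626.96 + 935 = 1562 tonne/day; sugar fraction = 0.3141.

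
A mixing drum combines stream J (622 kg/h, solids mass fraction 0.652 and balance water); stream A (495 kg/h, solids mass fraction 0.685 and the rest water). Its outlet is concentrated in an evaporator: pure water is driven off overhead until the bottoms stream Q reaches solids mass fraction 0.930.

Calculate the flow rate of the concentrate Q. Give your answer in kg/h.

solids entering = 622×0.652 + 495×0.685 = 744.62 kg/h.
All solids reports to Q, so Q = 744.62/0.930 = 800.67 kg/h.

800.7 kg/h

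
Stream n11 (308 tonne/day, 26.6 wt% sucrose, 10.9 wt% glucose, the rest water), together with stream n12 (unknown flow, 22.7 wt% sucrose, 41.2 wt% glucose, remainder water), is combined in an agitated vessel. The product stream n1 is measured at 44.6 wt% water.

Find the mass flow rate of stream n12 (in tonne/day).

Let n12 be the unknown flow. Total out = 308 + n12.
water balance: 192.5 + 0.361·n12 = 0.446·(308 + n12)
(0.361 − 0.446)·n12 = 0.446×308 − 192.5 = -55.132
n12 = -55.132 / -0.085 = 648.61 tonne/day

648.6 tonne/day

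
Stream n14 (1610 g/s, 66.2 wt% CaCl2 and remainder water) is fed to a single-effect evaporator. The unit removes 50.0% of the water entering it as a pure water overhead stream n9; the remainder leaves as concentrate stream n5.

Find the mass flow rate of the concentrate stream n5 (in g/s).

water entering = 1610×0.338 = 544.18 g/s; overhead removed = 0.500×544.18 = 272.09 g/s.
Concentrate = 1610 − 272.09 = 1337.9 g/s.

1338 g/s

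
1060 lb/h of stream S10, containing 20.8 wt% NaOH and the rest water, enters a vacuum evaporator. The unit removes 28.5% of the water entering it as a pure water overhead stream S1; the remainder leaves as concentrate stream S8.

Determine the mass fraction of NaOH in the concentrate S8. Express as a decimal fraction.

NaOH is not removed: 1060×0.208 = 220.48 lb/h of NaOH enters S8.
water entering = 1060×0.792 = 839.52 lb/h; overhead removed = 0.285×839.52 = 239.26 lb/h.
Concentrate = 1060 − 239.26 = 820.74 lb/h.
Mass fraction = 220.48/820.74 = 0.269.

0.269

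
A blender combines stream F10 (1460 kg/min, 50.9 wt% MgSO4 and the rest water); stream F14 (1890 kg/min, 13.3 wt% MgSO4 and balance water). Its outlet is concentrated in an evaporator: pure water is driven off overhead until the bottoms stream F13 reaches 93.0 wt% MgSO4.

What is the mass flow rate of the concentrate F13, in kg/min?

1069 kg/min

MgSO4 entering = 1460×0.509 + 1890×0.133 = 994.51 kg/min.
All MgSO4 reports to F13, so F13 = 994.51/0.930 = 1069.4 kg/min.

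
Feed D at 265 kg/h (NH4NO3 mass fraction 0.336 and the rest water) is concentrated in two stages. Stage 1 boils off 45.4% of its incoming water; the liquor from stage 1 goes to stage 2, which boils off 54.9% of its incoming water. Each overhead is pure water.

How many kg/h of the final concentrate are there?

132.4 kg/h

water in feed = 265×0.664 = 175.96 kg/h.
After stage 1: water left = (1−0.454)×175.96 = 96.074; stream total = 185.11 kg/h.
After stage 2: water left = (1−0.549)×96.074 = 43.329; final concentrate = 132.37 kg/h.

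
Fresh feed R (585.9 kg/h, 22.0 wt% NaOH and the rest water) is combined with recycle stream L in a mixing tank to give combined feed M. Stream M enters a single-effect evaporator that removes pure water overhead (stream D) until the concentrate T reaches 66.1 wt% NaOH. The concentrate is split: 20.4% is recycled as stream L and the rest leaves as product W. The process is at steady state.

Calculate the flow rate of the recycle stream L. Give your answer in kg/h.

Overall NaOH balance (none leaves overhead): NaOH in fresh feed = NaOH in product, i.e. 585.9×0.220 = (1−0.204)·T·0.661.
T = 128.9/(0.661×0.796) = 244.98 kg/h.
Recycle L = 0.204×244.98 = 49.976 kg/h.

49.98 kg/h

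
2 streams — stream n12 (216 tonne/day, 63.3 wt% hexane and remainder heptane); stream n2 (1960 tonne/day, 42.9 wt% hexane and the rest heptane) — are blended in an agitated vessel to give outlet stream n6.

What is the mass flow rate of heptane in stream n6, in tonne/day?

heptane out = heptane in = 216×0.367 + 1960×0.571 = 1198.4 tonne/day.

1198 tonne/day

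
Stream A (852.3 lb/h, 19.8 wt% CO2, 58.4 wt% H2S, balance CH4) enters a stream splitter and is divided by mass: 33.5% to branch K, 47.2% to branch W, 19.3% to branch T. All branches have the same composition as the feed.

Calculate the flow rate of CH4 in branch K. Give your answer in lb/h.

62.24 lb/h

Branch K total = 0.335×852.3 = 285.52 lb/h.
CH4 in K = 0.218×285.52 = 62.243 lb/h.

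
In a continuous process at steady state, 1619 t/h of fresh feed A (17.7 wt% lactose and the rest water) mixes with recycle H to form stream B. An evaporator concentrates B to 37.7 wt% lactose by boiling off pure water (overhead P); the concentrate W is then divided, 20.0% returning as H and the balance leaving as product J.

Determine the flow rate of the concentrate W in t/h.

950.1 t/h

Overall lactose balance (none leaves overhead): lactose in fresh feed = lactose in product, i.e. 1619×0.177 = (1−0.200)·W·0.377.
W = 286.56/(0.377×0.800) = 950.14 t/h.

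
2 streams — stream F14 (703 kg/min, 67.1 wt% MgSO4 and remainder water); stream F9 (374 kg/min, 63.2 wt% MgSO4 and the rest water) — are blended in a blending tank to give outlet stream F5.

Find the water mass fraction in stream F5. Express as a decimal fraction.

0.343

Total flow out = 703 + 374 = 1077 kg/min.
water in = 703×0.329 + 374×0.368 = 368.92 kg/min.
water mass fraction in F5 = 368.92/1077 = 0.343.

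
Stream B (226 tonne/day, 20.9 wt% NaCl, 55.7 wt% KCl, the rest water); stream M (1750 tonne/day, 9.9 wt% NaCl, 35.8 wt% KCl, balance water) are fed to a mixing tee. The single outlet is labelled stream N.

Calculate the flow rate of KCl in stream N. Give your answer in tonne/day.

752.4 tonne/day

KCl out = KCl in = 226×0.557 + 1750×0.358 = 752.38 tonne/day.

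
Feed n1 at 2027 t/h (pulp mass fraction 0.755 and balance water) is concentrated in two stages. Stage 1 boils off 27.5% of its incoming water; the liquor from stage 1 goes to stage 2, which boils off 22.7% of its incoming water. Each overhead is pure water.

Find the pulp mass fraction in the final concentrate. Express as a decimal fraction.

0.846

water in feed = 2027×0.245 = 496.62 t/h.
After stage 1: water left = (1−0.275)×496.62 = 360.05; stream total = 1890.4 t/h.
After stage 2: water left = (1−0.227)×360.05 = 278.32; final concentrate = 1808.7 t/h.
pulp fraction = 1530.4/1808.7 = 0.846.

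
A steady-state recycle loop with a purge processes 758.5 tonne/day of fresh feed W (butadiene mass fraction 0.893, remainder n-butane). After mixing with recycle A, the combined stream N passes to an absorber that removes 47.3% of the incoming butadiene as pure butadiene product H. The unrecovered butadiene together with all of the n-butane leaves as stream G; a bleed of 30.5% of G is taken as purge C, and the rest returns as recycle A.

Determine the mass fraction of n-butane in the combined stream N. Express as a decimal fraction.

n-butane enters only via W and leaves only via the purge: 758.5×0.107 = 0.305×(n-butane in G), and the absorber passes all n-butane, so n-butane in N = n-butane in G = 266.1 tonne/day.
butadiene in N: m_A = 758.5×0.893 + (1−0.305)·(1−0.473)·m_A, so m_A = 677.34/0.6337 = 1068.8 tonne/day.
N = 1068.8 + 266.1 = 1334.9 tonne/day.
n-butane fraction in N = 266.1/1334.9 = 0.199.

0.199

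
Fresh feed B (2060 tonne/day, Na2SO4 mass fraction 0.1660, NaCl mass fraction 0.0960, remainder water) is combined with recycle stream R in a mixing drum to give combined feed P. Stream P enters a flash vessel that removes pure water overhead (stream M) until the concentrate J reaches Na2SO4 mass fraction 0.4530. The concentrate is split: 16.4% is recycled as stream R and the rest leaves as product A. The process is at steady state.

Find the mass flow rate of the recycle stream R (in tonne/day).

148.1 tonne/day

Overall Na2SO4 balance (none leaves overhead): Na2SO4 in fresh feed = Na2SO4 in product, i.e. 2060×0.166 = (1−0.164)·J·0.453.
J = 341.96/(0.453×0.836) = 902.96 tonne/day.
Recycle R = 0.164×902.96 = 148.09 tonne/day.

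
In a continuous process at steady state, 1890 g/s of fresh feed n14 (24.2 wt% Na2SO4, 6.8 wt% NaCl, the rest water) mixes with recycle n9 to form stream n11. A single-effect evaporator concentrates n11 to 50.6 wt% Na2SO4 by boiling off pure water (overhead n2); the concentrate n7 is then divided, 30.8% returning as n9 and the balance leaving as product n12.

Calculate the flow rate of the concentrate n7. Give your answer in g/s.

Overall Na2SO4 balance (none leaves overhead): Na2SO4 in fresh feed = Na2SO4 in product, i.e. 1890×0.242 = (1−0.308)·n7·0.506.
n7 = 457.38/(0.506×0.692) = 1306.2 g/s.

1306 g/s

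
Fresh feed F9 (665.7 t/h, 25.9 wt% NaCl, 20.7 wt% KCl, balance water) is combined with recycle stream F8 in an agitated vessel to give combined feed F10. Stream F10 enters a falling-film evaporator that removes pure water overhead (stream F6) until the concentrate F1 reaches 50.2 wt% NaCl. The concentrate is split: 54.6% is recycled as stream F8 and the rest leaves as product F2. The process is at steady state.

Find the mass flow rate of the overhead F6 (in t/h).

322.2 t/h

Overall NaCl balance (none leaves overhead): NaCl in fresh feed = NaCl in product, i.e. 665.7×0.259 = (1−0.546)·F1·0.502.
F1 = 172.42/(0.502×0.454) = 756.52 t/h.
Recycle F8 = 0.546×756.52 = 413.06 t/h.
Combined feed F10 = 665.7 + 413.06 = 1078.8 t/h.
Overhead F6 = F10 − F1 = 1078.8 − 756.52 = 322.24 t/h.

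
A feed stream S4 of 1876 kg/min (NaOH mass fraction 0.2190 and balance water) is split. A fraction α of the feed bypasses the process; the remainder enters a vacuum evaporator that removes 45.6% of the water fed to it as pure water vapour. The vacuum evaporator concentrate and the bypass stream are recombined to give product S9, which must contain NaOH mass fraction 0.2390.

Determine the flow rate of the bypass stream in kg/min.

1435 kg/min

All 1876×0.219 = 410.84 kg/min of NaOH reaches S9, so S9 = 410.84/0.239 = 1719 kg/min and vapour = 156.99 kg/min.
The evaporator receives (1−α)·1876 of feed at 0.781 water and removes 0.456 of that water:
0.456×0.781×(1−α)×1876 = 156.99
(1−α) = 156.99/668.11 = 0.2350;  α = 0.7650.
Bypass flow = 0.7650×1876 = 1435.2 kg/min.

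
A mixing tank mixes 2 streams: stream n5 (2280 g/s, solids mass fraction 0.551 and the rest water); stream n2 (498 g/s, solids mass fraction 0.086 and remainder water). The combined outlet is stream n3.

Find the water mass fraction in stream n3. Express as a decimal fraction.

Total flow out = 2280 + 498 = 2778 g/s.
water in = 2280×0.449 + 498×0.914 = 1478.9 g/s.
water mass fraction in n3 = 1478.9/2778 = 0.532.

0.532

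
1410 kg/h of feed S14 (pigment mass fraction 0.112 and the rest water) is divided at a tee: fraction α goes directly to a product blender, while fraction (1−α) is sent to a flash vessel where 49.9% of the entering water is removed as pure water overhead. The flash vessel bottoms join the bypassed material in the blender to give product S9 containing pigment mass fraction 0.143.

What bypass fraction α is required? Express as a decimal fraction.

0.511

All 1410×0.112 = 157.92 kg/h of pigment reaches S9, so S9 = 157.92/0.143 = 1104.3 kg/h and vapour = 305.66 kg/h.
The evaporator receives (1−α)·1410 of feed at 0.888 water and removes 0.499 of that water:
0.499×0.888×(1−α)×1410 = 305.66
(1−α) = 305.66/624.79 = 0.4892;  α = 0.5108.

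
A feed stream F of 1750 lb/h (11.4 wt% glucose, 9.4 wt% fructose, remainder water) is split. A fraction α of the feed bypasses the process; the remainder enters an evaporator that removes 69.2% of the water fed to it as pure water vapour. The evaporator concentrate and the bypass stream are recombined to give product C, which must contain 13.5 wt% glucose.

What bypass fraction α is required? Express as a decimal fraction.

All 1750×0.114 = 199.5 lb/h of glucose reaches C, so C = 199.5/0.135 = 1477.8 lb/h and vapour = 272.22 lb/h.
The evaporator receives (1−α)·1750 of feed at 0.792 water and removes 0.692 of that water:
0.692×0.792×(1−α)×1750 = 272.22
(1−α) = 272.22/959.11 = 0.2838;  α = 0.7162.

0.716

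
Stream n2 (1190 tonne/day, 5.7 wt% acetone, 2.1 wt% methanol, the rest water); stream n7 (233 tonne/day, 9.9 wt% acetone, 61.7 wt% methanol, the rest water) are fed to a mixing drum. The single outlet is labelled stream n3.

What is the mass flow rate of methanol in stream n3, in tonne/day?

168.8 tonne/day

methanol out = methanol in = 1190×0.021 + 233×0.617 = 168.75 tonne/day.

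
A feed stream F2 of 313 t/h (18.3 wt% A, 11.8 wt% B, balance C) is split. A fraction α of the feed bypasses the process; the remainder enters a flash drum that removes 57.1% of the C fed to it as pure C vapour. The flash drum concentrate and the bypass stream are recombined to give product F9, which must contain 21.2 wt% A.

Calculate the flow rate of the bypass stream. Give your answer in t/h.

All 313×0.183 = 57.279 t/h of A reaches F9, so F9 = 57.279/0.212 = 270.18 t/h and vapour = 42.816 t/h.
The evaporator receives (1−α)·313 of feed at 0.699 C and removes 0.571 of that C:
0.571×0.699×(1−α)×313 = 42.816
(1−α) = 42.816/124.93 = 0.3427;  α = 0.6573.
Bypass flow = 0.6573×313 = 205.73 t/h.

205.7 t/h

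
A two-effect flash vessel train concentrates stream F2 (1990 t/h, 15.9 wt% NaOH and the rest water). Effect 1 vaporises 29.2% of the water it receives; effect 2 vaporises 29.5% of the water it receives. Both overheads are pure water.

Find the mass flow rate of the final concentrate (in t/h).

1152 t/h

water in feed = 1990×0.841 = 1673.6 t/h.
After stage 1: water left = (1−0.292)×1673.6 = 1184.9; stream total = 1501.3 t/h.
After stage 2: water left = (1−0.295)×1184.9 = 835.36; final concentrate = 1151.8 t/h.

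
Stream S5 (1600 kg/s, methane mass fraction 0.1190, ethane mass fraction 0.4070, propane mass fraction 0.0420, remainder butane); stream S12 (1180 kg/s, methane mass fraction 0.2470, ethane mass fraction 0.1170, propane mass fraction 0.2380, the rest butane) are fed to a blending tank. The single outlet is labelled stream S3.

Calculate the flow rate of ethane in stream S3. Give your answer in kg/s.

789.3 kg/s

ethane out = ethane in = 1600×0.407 + 1180×0.117 = 789.26 kg/s.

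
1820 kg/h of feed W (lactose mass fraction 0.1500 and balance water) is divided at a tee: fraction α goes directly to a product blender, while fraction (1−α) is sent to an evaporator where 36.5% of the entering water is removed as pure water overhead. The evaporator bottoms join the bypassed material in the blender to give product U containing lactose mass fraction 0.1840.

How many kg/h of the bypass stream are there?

All 1820×0.150 = 273 kg/h of lactose reaches U, so U = 273/0.184 = 1483.7 kg/h and vapour = 336.3 kg/h.
The evaporator receives (1−α)·1820 of feed at 0.850 water and removes 0.365 of that water:
0.365×0.850×(1−α)×1820 = 336.3
(1−α) = 336.3/564.65 = 0.5956;  α = 0.4044.
Bypass flow = 0.4044×1820 = 736.02 kg/h.

736 kg/h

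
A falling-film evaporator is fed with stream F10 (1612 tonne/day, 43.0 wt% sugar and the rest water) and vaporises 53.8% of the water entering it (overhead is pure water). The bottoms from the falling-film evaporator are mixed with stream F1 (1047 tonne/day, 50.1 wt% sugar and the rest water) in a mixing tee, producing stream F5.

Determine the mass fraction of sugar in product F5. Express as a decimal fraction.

Vapour removed = 0.538×0.570×1612 = 494.34 tonne/day; concentrate = 1117.7 tonne/day.
sugar reaching the mixer = 693.16 (from concentrate) + 1047×0.501 = 1217.7 tonne/day.
Product flow = 1117.7 + 1047 = 2164.7 tonne/day; sugar fraction = 0.563.

0.563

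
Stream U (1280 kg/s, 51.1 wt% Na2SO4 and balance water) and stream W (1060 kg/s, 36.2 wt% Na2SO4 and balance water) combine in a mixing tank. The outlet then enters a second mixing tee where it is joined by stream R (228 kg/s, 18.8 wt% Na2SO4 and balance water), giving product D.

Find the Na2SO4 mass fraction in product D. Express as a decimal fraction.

0.4208

Overall, product flow = 2568 kg/s.
Na2SO4 in = 1280×0.511 + 1060×0.362 + 228×0.188 = 1080.7 kg/s.
Na2SO4 fraction in D = 0.4208.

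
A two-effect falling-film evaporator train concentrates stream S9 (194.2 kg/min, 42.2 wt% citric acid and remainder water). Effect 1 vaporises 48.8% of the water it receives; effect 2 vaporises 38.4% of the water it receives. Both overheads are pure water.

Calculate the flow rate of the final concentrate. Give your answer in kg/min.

117.4 kg/min

water in feed = 194.2×0.578 = 112.25 kg/min.
After stage 1: water left = (1−0.488)×112.25 = 57.471; stream total = 139.42 kg/min.
After stage 2: water left = (1−0.384)×57.471 = 35.402; final concentrate = 117.35 kg/min.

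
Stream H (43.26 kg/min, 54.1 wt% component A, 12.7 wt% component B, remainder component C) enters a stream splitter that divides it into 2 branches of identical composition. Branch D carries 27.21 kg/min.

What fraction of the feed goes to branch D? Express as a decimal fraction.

Fraction to D = 27.21/43.26 = 0.6290.

0.629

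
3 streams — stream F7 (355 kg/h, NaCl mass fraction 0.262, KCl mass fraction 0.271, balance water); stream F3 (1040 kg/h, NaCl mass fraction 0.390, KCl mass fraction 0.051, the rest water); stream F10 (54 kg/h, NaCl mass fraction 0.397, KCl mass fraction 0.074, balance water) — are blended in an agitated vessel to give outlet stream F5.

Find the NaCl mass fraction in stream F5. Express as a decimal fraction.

0.359

Total flow out = 355 + 1040 + 54 = 1449 kg/h.
NaCl in = 355×0.262 + 1040×0.390 + 54×0.397 = 520.05 kg/h.
NaCl mass fraction in F5 = 520.05/1449 = 0.359.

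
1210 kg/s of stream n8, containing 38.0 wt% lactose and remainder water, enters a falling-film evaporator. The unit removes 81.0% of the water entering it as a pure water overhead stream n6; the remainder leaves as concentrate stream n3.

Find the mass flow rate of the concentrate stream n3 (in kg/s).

602.3 kg/s

water entering = 1210×0.620 = 750.2 kg/s; overhead removed = 0.810×750.2 = 607.66 kg/s.
Concentrate = 1210 − 607.66 = 602.34 kg/s.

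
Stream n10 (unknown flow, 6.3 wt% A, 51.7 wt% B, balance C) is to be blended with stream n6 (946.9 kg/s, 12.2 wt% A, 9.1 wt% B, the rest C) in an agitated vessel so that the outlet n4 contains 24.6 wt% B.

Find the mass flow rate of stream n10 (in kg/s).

541.6 kg/s

Let n10 be the unknown flow. Total out = 946.9 + n10.
B balance: 86.168 + 0.517·n10 = 0.246·(946.9 + n10)
(0.517 − 0.246)·n10 = 0.246×946.9 − 86.168 = 146.77
n10 = 146.77 / 0.271 = 541.58 kg/s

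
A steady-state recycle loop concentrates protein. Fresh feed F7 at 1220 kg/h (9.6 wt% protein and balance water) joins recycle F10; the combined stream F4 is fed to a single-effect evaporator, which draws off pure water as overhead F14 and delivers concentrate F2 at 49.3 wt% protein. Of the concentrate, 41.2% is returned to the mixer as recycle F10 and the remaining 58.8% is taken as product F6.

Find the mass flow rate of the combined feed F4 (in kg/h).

Overall protein balance (none leaves overhead): protein in fresh feed = protein in product, i.e. 1220×0.096 = (1−0.412)·F2·0.493.
F2 = 117.12/(0.493×0.588) = 404.02 kg/h.
Recycle F10 = 0.412×404.02 = 166.46 kg/h.
Combined feed F4 = 1220 + 166.46 = 1386.5 kg/h.

1386 kg/h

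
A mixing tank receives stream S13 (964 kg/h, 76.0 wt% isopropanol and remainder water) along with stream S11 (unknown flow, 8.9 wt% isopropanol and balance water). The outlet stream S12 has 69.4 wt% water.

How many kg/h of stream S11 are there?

2017 kg/h

Let S11 be the unknown flow. Total out = 964 + S11.
water balance: 231.36 + 0.911·S11 = 0.694·(964 + S11)
(0.911 − 0.694)·S11 = 0.694×964 − 231.36 = 437.66
S11 = 437.66 / 0.217 = 2016.8 kg/h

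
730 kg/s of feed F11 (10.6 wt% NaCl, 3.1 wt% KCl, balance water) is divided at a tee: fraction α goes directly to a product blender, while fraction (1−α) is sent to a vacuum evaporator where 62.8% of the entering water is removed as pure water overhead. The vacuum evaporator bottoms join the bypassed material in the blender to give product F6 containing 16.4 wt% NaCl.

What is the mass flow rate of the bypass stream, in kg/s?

253.6 kg/s

All 730×0.106 = 77.38 kg/s of NaCl reaches F6, so F6 = 77.38/0.164 = 471.83 kg/s and vapour = 258.17 kg/s.
The evaporator receives (1−α)·730 of feed at 0.863 water and removes 0.628 of that water:
0.628×0.863×(1−α)×730 = 258.17
(1−α) = 258.17/395.63 = 0.6525;  α = 0.3475.
Bypass flow = 0.3475×730 = 253.64 kg/s.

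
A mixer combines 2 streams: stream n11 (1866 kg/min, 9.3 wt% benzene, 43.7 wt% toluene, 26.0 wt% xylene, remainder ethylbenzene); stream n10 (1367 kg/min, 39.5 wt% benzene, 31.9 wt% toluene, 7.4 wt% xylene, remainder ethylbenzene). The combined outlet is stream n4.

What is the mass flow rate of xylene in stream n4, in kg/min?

xylene out = xylene in = 1866×0.260 + 1367×0.074 = 586.32 kg/min.

586.3 kg/min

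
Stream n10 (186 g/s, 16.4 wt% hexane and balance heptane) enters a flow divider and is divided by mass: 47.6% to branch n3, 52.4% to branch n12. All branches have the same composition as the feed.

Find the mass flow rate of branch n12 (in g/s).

97.46 g/s

Branch n12 flow = 0.524×186 = 97.464 g/s.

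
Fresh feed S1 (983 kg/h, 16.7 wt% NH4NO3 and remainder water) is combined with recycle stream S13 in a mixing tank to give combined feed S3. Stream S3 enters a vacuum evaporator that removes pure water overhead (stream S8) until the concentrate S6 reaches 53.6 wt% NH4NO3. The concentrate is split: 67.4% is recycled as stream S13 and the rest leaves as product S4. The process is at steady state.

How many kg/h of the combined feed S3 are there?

Overall NH4NO3 balance (none leaves overhead): NH4NO3 in fresh feed = NH4NO3 in product, i.e. 983×0.167 = (1−0.674)·S6·0.536.
S6 = 164.16/(0.536×0.326) = 939.48 kg/h.
Recycle S13 = 0.674×939.48 = 633.21 kg/h.
Combined feed S3 = 983 + 633.21 = 1616.2 kg/h.

1616 kg/h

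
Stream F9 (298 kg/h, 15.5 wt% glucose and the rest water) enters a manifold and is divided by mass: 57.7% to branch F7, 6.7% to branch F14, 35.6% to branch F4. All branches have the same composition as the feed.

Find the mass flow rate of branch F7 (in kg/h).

171.9 kg/h

Branch F7 flow = 0.577×298 = 171.95 kg/h.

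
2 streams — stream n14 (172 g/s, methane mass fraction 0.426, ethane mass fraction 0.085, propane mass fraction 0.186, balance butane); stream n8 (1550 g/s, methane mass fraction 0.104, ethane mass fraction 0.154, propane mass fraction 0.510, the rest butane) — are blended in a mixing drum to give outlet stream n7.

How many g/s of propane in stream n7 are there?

propane out = propane in = 172×0.186 + 1550×0.510 = 822.49 g/s.

822.5 g/s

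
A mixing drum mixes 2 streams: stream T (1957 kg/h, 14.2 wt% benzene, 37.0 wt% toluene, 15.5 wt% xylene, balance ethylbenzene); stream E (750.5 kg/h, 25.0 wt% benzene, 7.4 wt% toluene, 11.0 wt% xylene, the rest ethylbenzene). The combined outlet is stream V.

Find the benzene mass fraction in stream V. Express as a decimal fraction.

0.172

Total flow out = 1957 + 750.5 = 2707.5 kg/h.
benzene in = 1957×0.142 + 750.5×0.250 = 465.52 kg/h.
benzene mass fraction in V = 465.52/2707.5 = 0.172.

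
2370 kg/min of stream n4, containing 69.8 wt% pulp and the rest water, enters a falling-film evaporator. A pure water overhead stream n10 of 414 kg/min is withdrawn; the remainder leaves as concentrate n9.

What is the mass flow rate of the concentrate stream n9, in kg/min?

Concentrate = 2370 − 414 = 1956 kg/min.

1956 kg/min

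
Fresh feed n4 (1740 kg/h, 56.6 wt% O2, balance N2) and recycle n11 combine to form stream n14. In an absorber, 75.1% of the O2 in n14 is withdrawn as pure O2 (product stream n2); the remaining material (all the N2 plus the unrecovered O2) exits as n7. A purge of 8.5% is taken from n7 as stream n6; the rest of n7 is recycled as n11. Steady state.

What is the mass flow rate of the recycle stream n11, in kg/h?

8420 kg/h

N2 enters only via n4 and leaves only via the purge: 1740×0.434 = 0.085×(N2 in n7), and the absorber passes all N2, so N2 in n14 = N2 in n7 = 8884.2 kg/h.
O2 in n14: m_A = 1740×0.566 + (1−0.085)·(1−0.751)·m_A, so m_A = 984.84/0.7722 = 1275.4 kg/h.
n7 = (1−0.751)×1275.4 + 8884.2 = 9201.8 kg/h.
Recycle n11 = (1−0.085)×9201.8 = 8419.7 kg/h.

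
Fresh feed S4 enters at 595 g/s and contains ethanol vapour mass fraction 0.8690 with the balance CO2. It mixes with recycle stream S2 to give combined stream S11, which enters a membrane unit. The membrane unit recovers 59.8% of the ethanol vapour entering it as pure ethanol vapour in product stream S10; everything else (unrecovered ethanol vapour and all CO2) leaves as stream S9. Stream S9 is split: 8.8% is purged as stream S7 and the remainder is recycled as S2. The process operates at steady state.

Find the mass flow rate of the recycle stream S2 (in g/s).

CO2 enters only via S4 and leaves only via the purge: 595×0.131 = 0.088×(CO2 in S9), and the membrane unit passes all CO2, so CO2 in S11 = CO2 in S9 = 885.74 g/s.
ethanol vapour in S11: m_A = 595×0.869 + (1−0.088)·(1−0.598)·m_A, so m_A = 517.05/0.6334 = 816.35 g/s.
S9 = (1−0.598)×816.35 + 885.74 = 1213.9 g/s.
Recycle S2 = (1−0.088)×1213.9 = 1107.1 g/s.

1107 g/s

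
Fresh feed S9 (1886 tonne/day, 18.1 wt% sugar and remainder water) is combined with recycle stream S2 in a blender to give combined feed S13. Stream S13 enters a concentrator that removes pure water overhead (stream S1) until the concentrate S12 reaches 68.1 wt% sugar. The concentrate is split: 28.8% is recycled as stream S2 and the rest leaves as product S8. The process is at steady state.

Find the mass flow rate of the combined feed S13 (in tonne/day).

Overall sugar balance (none leaves overhead): sugar in fresh feed = sugar in product, i.e. 1886×0.181 = (1−0.288)·S12·0.681.
S12 = 341.37/(0.681×0.712) = 704.03 tonne/day.
Recycle S2 = 0.288×704.03 = 202.76 tonne/day.
Combined feed S13 = 1886 + 202.76 = 2088.8 tonne/day.

2089 tonne/day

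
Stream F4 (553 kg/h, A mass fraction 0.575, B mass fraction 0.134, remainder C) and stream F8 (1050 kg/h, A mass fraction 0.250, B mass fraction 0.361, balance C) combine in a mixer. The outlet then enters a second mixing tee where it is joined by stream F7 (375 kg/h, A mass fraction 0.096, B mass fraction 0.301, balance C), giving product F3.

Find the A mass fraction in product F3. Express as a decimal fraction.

Overall, product flow = 1978 kg/h.
A in = 553×0.575 + 1050×0.250 + 375×0.096 = 616.47 kg/h.
A fraction in F3 = 0.312.

0.312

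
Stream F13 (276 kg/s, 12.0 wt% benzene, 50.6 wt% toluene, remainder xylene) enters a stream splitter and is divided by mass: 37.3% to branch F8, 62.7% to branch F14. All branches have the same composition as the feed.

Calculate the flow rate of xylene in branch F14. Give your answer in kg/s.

64.72 kg/s

Branch F14 total = 0.627×276 = 173.05 kg/s.
xylene in F14 = 0.374×173.05 = 64.721 kg/s.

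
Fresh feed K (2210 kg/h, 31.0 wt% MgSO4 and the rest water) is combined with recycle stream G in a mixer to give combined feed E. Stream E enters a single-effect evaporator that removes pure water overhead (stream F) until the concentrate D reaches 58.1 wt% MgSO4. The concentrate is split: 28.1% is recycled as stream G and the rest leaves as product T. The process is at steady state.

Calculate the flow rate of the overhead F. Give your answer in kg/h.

1031 kg/h

Overall MgSO4 balance (none leaves overhead): MgSO4 in fresh feed = MgSO4 in product, i.e. 2210×0.310 = (1−0.281)·D·0.581.
D = 685.1/(0.581×0.719) = 1640 kg/h.
Recycle G = 0.281×1640 = 460.85 kg/h.
Combined feed E = 2210 + 460.85 = 2670.8 kg/h.
Overhead F = E − D = 2670.8 − 1640 = 1030.8 kg/h.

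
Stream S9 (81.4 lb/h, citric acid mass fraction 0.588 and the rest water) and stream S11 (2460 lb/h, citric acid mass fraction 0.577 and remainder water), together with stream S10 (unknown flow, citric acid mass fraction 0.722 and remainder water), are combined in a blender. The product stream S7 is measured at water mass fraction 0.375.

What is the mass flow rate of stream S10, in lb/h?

1248 lb/h

Let S10 be the unknown flow. Total out = 2541.4 + S10.
water balance: 1074.1 + 0.278·S10 = 0.375·(2541.4 + S10)
(0.278 − 0.375)·S10 = 0.375×2541.4 − 1074.1 = -121.09
S10 = -121.09 / -0.097 = 1248.4 lb/h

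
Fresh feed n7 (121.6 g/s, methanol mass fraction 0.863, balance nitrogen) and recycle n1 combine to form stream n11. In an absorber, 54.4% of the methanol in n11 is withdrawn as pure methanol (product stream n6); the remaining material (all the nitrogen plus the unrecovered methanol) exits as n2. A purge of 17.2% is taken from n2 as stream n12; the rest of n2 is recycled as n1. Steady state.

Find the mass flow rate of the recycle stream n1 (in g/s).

nitrogen enters only via n7 and leaves only via the purge: 121.6×0.137 = 0.172×(nitrogen in n2), and the absorber passes all nitrogen, so nitrogen in n11 = nitrogen in n2 = 96.856 g/s.
methanol in n11: m_A = 121.6×0.863 + (1−0.172)·(1−0.544)·m_A, so m_A = 104.94/0.6224 = 168.6 g/s.
n2 = (1−0.544)×168.6 + 96.856 = 173.74 g/s.
Recycle n1 = (1−0.172)×173.74 = 143.85 g/s.

143.9 g/s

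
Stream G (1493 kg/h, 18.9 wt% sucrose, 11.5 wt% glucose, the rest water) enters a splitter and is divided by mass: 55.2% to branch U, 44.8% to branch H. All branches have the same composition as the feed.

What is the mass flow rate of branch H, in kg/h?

668.9 kg/h

Branch H flow = 0.448×1493 = 668.86 kg/h.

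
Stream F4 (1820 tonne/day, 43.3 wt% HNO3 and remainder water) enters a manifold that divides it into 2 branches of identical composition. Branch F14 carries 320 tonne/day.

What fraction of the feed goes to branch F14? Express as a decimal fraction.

0.176

Fraction to F14 = 320/1820 = 0.1758.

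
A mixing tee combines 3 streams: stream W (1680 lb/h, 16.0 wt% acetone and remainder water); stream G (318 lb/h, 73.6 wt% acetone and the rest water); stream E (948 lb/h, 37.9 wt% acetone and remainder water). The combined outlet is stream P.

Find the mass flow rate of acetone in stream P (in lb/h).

862.1 lb/h

acetone out = acetone in = 1680×0.160 + 318×0.736 + 948×0.379 = 862.14 lb/h.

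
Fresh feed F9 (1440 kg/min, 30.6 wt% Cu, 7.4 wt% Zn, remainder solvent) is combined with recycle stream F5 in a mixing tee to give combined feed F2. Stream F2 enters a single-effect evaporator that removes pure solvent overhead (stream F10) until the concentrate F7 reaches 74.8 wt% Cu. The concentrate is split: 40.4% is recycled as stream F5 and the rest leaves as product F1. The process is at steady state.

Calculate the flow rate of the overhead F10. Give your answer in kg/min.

850.9 kg/min

Overall Cu balance (none leaves overhead): Cu in fresh feed = Cu in product, i.e. 1440×0.306 = (1−0.404)·F7·0.748.
F7 = 440.64/(0.748×0.596) = 988.41 kg/min.
Recycle F5 = 0.404×988.41 = 399.32 kg/min.
Combined feed F2 = 1440 + 399.32 = 1839.3 kg/min.
Overhead F10 = F2 − F7 = 1839.3 − 988.41 = 850.91 kg/min.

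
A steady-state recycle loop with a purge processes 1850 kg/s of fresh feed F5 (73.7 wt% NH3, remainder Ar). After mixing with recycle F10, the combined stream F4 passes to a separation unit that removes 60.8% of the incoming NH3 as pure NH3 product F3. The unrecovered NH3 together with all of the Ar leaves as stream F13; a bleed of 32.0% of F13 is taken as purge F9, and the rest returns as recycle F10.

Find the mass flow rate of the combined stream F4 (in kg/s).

Ar enters only via F5 and leaves only via the purge: 1850×0.263 = 0.320×(Ar in F13), and the separation unit passes all Ar, so Ar in F4 = Ar in F13 = 1520.5 kg/s.
NH3 in F4: m_A = 1850×0.737 + (1−0.320)·(1−0.608)·m_A, so m_A = 1363.5/0.7334 = 1859 kg/s.
F4 = 1859 + 1520.5 = 3379.4 kg/s.

3379 kg/s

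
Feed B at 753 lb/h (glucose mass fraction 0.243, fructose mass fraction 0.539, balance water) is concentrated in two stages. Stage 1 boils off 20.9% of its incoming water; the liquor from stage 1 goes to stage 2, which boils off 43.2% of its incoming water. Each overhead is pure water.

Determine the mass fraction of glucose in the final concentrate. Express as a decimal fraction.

0.276

water in feed = 753×0.218 = 164.15 lb/h.
After stage 1: water left = (1−0.209)×164.15 = 129.85; stream total = 718.69 lb/h.
After stage 2: water left = (1−0.432)×129.85 = 73.752; final concentrate = 662.6 lb/h.
glucose fraction = 182.98/662.6 = 0.276.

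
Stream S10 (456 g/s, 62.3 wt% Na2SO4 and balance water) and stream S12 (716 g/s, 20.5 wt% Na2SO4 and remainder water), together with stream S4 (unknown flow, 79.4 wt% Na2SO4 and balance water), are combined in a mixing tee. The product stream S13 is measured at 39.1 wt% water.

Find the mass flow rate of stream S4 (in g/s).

1529 g/s

Let S4 be the unknown flow. Total out = 1172 + S4.
water balance: 741.13 + 0.206·S4 = 0.391·(1172 + S4)
(0.206 − 0.391)·S4 = 0.391×1172 − 741.13 = -282.88
S4 = -282.88 / -0.185 = 1529.1 g/s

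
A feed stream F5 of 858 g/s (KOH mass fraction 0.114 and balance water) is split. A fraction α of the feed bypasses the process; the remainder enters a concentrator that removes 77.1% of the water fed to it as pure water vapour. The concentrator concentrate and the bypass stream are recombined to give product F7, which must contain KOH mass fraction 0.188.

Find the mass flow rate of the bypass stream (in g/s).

All 858×0.114 = 97.812 g/s of KOH reaches F7, so F7 = 97.812/0.188 = 520.28 g/s and vapour = 337.72 g/s.
The evaporator receives (1−α)·858 of feed at 0.886 water and removes 0.771 of that water:
0.771×0.886×(1−α)×858 = 337.72
(1−α) = 337.72/586.1 = 0.5762;  α = 0.4238.
Bypass flow = 0.4238×858 = 363.61 g/s.

363.6 g/s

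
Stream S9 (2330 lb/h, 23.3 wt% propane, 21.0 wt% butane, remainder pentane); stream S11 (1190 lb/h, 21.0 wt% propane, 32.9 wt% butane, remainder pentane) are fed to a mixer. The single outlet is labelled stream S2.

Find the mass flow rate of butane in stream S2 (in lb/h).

butane out = butane in = 2330×0.210 + 1190×0.329 = 880.81 lb/h.

880.8 lb/h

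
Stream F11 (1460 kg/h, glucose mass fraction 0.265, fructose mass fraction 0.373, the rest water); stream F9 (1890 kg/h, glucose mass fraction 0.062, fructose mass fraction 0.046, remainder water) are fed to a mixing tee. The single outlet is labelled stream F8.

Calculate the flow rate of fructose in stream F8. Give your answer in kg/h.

631.5 kg/h

fructose out = fructose in = 1460×0.373 + 1890×0.046 = 631.52 kg/h.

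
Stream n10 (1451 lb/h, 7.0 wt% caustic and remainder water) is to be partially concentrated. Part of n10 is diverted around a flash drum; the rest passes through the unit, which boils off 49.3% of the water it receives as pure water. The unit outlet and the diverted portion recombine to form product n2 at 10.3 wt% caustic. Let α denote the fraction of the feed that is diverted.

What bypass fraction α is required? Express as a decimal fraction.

0.301

All 1451×0.070 = 101.57 lb/h of caustic reaches n2, so n2 = 101.57/0.103 = 986.12 lb/h and vapour = 464.88 lb/h.
The evaporator receives (1−α)·1451 of feed at 0.930 water and removes 0.493 of that water:
0.493×0.930×(1−α)×1451 = 464.88
(1−α) = 464.88/665.27 = 0.6988;  α = 0.3012.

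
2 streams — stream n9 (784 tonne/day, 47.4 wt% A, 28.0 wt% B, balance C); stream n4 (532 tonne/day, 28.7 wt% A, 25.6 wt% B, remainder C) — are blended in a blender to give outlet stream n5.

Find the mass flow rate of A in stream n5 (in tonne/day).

524.3 tonne/day

A out = A in = 784×0.474 + 532×0.287 = 524.3 tonne/day.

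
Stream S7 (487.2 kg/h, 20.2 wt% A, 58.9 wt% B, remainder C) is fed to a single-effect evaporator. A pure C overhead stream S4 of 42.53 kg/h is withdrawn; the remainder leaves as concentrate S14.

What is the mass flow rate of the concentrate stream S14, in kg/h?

444.7 kg/h

Concentrate = 487.2 − 42.53 = 444.67 kg/h.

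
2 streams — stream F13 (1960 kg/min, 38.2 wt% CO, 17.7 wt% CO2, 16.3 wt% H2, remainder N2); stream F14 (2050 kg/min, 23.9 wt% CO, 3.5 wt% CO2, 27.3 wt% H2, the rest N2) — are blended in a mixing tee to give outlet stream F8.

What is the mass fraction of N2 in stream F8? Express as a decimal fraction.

Total flow out = 1960 + 2050 = 4010 kg/min.
N2 in = 1960×0.278 + 2050×0.453 = 1473.5 kg/min.
N2 mass fraction in F8 = 1473.5/4010 = 0.367.

0.367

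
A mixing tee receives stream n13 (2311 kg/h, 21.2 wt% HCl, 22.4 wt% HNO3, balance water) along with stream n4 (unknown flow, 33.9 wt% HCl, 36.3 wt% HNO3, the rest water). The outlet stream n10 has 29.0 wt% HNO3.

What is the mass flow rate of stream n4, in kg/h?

Let n4 be the unknown flow. Total out = 2311 + n4.
HNO3 balance: 517.66 + 0.363·n4 = 0.290·(2311 + n4)
(0.363 − 0.290)·n4 = 0.290×2311 − 517.66 = 152.53
n4 = 152.53 / 0.073 = 2089.4 kg/h

2089 kg/h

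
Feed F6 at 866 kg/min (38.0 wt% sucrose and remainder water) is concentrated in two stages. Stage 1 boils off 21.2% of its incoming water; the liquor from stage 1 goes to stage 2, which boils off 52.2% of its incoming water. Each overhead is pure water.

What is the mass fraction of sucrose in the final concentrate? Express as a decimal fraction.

water in feed = 866×0.620 = 536.92 kg/min.
After stage 1: water left = (1−0.212)×536.92 = 423.09; stream total = 752.17 kg/min.
After stage 2: water left = (1−0.522)×423.09 = 202.24; final concentrate = 531.32 kg/min.
sucrose fraction = 329.08/531.32 = 0.619.

0.619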